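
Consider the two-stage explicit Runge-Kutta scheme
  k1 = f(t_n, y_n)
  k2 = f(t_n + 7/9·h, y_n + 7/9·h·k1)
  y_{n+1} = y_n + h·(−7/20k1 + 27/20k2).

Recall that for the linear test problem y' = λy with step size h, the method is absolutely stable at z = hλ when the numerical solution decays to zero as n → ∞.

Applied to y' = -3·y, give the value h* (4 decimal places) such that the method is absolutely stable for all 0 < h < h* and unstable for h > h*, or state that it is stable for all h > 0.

With y'=λy (z=hλ):
  k1=λy_n ⇒ h·k1=z·y_n;  k2=λ(1+7/9z)y_n ⇒ h·k2=z(1+7/9z)y_n
  y_{n+1}/y_n = 1 − 7/20z + 27/20z(1+7/9z) = 1 + z + 21/20z²
  so R(z) = 1 + z + 21/20z².

Solve |R(x)|<1 on ℝ⁻.
x=-0.46: |R|=0.7622
R=1: x+21/20x²=0 ⇒ x=−20/21=-0.9524; min R=1−1/(4·21/20)=0.7619>−1
Confirm numerically:
  x=-0.825: |R|=0.88966 <1
  x=-0.820: |R|=0.88602 <1
  x=-0.767: |R|=0.85070 <1
  x=-0.481: |R|=0.76193 <1
  x=-1.357: |R|=1.57652 >1
  x=-1.023: |R|=1.07586 >1
So |R|<1 on (-0.9524, 0).

(-0.9524,0); λ=-3 ⇒ h* = (20/21)/3 = 0.3175.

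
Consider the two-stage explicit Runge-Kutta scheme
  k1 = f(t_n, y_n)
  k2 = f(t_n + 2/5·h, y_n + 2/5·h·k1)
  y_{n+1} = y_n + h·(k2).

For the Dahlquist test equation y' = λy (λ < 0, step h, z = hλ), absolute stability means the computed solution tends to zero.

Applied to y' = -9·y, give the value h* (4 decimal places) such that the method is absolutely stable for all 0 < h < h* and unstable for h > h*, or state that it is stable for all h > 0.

(-2.5000,0); λ=-9 ⇒ h* = (5/2)/9 = 0.2778.

On y'=λy, z=hλ:
  k1=λy_n ⇒ h·k1=z·y_n;  k2=λ(1+2/5z)y_n ⇒ h·k2=z(1+2/5z)y_n
  y_{n+1}/y_n = 1 + z(1+2/5z) = 1 + z + 2/5z²
  so R(z) = 1 + z + 2/5z².

Solve |R(x)|<1 on ℝ⁻.
x=-1.08: |R|=0.3866
R=1: x+2/5x²=0 ⇒ x=−5/2=-2.5000; min R=1−1/(4·2/5)=0.3750>−1
Confirm numerically:
  x=-2.262: |R|=0.78466 <1
  x=-1.851: |R|=0.51948 <1
  x=-1.788: |R|=0.49078 <1
  x=-3.011: |R|=1.61545 >1
  x=-2.866: |R|=1.41958 >1
  x=-2.530: |R|=1.03036 >1
Stable set (-2.5000, 0).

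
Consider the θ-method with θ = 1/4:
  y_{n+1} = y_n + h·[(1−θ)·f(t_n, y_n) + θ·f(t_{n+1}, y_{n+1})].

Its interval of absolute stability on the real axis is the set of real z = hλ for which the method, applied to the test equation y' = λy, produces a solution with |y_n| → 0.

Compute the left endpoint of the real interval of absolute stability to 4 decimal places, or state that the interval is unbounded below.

On y'=λy, z=hλ:
  y_{n+1} = y_n + z·[3/4·y_n + 1/4·y_{n+1}] ⇒ (1 − 1/4z)y_{n+1} = (1 + 3/4z)y_n
  ⇒ R(z) = (1 + 3/4z)/(1 − 1/4z).

Boundary: |R(x)|=1, x<0.
x=-0.52: |R|=0.5398
R=−1: 1+3/4x = −1+1/4x ⇒ -1/2x=2 ⇒ x=2/(-1/2)=-4.0000
Confirm numerically:
  x=-3.658: |R|=0.91068 <1
  x=-1.926: |R|=0.30003 <1
  x=-1.841: |R|=0.26074 <1
  x=-1.772: |R|=0.22800 <1
  x=-4.582: |R|=1.13563 >1
  x=-4.164: |R|=1.04018 >1
Stable set (-4.0000, 0).

left endpoint -4.0000.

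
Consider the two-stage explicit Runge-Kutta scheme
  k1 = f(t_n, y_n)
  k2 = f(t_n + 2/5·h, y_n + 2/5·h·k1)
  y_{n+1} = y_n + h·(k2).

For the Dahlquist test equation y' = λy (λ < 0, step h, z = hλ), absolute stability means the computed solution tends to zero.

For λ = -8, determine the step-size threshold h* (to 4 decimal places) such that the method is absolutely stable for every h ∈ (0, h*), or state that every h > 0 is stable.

(-2.5000,0); λ=-8 ⇒ h* = (5/2)/8 = 0.3125.

Test eqn y'=λy, z=hλ:
  k1=λy_n ⇒ h·k1=z·y_n;  k2=λ(1+2/5z)y_n ⇒ h·k2=z(1+2/5z)y_n
  y_{n+1}/y_n = 1 + z(1+2/5z) = 1 + z + 2/5z²
  ⇒ R(z) = 1 + z + 2/5z².

Find x<0 with |R(x)|<1.
x=-1.51: |R|=0.4020
R=1: x+2/5x²=0 ⇒ x=−5/2=-2.5000; min R=1−1/(4·2/5)=0.3750>−1
Confirm numerically:
  x=-1.844: |R|=0.51613 <1
  x=-1.753: |R|=0.47620 <1
  x=-1.561: |R|=0.41369 <1
  x=-1.080: |R|=0.38656 <1
  x=-2.844: |R|=1.39133 >1
  x=-2.779: |R|=1.31014 >1
Interval (-2.5000, 0).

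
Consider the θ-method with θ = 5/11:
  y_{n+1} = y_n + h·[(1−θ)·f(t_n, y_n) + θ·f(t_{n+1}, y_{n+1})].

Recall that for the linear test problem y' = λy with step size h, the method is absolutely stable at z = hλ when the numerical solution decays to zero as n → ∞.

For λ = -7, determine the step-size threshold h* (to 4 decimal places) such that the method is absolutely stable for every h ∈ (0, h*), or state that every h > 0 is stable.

(-22.0000,0); λ=-7 ⇒ h* = (22)/7 = 3.1429.

Test eqn y'=λy, z=hλ:
  y_{n+1} = y_n + z·[6/11·y_n + 5/11·y_{n+1}] ⇒ (1 − 5/11z)y_{n+1} = (1 + 6/11z)y_n
  ⇒ R(z) = (1 + 6/11z)/(1 − 5/11z).

Need |R(x)|<1, x<0.
x=-0.3: |R|=0.7360
R=−1: 1+6/11x = −1+5/11x ⇒ -1/11x=2 ⇒ x=2/(-1/11)=-22.0000
Confirm numerically:
  x=-20.401: |R|=0.98585 <1
  x=-20.244: |R|=0.98435 <1
  x=-15.813: |R|=0.93131 <1
  x=-13.124: |R|=0.88416 <1
  x=-22.227: |R|=1.00186 >1
  x=-22.066: |R|=1.00054 >1
Stable set (-22.0000, 0).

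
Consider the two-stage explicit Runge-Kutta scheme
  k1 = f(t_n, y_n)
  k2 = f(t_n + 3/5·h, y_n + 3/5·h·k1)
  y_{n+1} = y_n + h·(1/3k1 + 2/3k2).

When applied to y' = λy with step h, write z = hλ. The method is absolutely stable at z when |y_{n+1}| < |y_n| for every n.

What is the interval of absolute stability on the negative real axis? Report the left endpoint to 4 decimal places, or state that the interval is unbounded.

On y'=λy, z=hλ:
  k1=λy_n ⇒ h·k1=z·y_n;  k2=λ(1+3/5z)y_n ⇒ h·k2=z(1+3/5z)y_n
  y_{n+1}/y_n = 1 + 1/3z + 2/3z(1+3/5z) = 1 + z + 2/5z²
  so R(z) = 1 + z + 2/5z².

Need |R(x)|<1, x<0.
x=-0.4: |R|=0.6640
R=1: x+2/5x²=0 ⇒ x=−5/2=-2.5000; min R=1−1/(4·2/5)=0.3750>−1
Confirm numerically:
  x=-2.464: |R|=0.96452 <1
  x=-1.869: |R|=0.52826 <1
  x=-1.582: |R|=0.41909 <1
  x=-1.478: |R|=0.39579 <1
  x=-3.042: |R|=1.65951 >1
  x=-2.740: |R|=1.26304 >1
Stable set (-2.5000, 0).

(-2.5000, 0).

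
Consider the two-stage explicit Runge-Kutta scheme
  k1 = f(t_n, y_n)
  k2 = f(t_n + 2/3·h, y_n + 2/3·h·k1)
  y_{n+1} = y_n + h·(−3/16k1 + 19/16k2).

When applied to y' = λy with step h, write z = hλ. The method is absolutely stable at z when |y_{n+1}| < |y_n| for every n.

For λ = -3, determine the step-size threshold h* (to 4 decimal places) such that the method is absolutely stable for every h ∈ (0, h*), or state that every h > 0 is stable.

Test eqn y'=λy, z=hλ:
  k1=λy_n ⇒ h·k1=z·y_n;  k2=λ(1+2/3z)y_n ⇒ h·k2=z(1+2/3z)y_n
  y_{n+1}/y_n = 1 − 3/16z + 19/16z(1+2/3z) = 1 + z + 19/24z²
  ⇒ R(z) = 1 + z + 19/24z².

Need |R(x)|<1, x<0.
x=-1.14: |R|=0.8888
R=1: x+19/24x²=0 ⇒ x=−24/19=-1.2632; min R=1−1/(4·19/24)=0.6842>−1
Confirm numerically:
  x=-1.108: |R|=0.86390 <1
  x=-0.914: |R|=0.74736 <1
  x=-0.589: |R|=0.68565 <1
  x=-1.848: |R|=1.85562 >1
  x=-1.845: |R|=1.84985 >1
  x=-1.792: |R|=1.75025 >1
So |R|<1 on (-1.2632, 0).

(-1.2632,0); λ=-3 ⇒ h* = (24/19)/3 = 0.4211.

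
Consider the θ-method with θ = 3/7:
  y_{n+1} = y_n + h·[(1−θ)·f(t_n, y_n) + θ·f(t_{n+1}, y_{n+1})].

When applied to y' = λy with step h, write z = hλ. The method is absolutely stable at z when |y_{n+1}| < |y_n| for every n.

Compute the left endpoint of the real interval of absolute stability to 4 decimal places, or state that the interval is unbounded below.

With y'=λy (z=hλ):
  y_{n+1} = y_n + z·[4/7·y_n + 3/7·y_{n+1}] ⇒ (1 − 3/7z)y_{n+1} = (1 + 4/7z)y_n
  R(z) = (1 + 4/7z)/(1 − 3/7z).

Find x<0 with |R(x)|<1.
x=-0.38: |R|=0.6732
R=−1: 1+4/7x = −1+3/7x ⇒ -1/7x=2 ⇒ x=2/(-1/7)=-14.0000
Confirm numerically:
  x=-9.920: |R|=0.88901 <1
  x=-9.232: |R|=0.86258 <1
  x=-8.229: |R|=0.81787 <1
  x=-14.435: |R|=1.00865 >1
  x=-14.433: |R|=1.00861 >1
Stable set (-14.0000, 0).

z* = -14.0000.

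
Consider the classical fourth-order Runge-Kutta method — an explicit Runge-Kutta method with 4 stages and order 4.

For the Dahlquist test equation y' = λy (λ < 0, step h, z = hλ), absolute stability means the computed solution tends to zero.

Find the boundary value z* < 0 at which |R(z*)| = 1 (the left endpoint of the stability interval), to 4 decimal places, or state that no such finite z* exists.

z* = -2.7853.

With y'=λy (z=hλ):
  order 4, 4-stage ⇒ R(z)=1+z+z^2/2+z^3/6+z^4/24
  (e.g. R(-1.41)=0.28154, |R|=0.28154)

Solve |R(x)|<1 on ℝ⁻.
x=-1.41: |R|=0.2815
|R(-3.14)|=1.6804 |R(-2.69)|=0.8656 |R(-1.92)|=0.3098
Bisect:
  x_lo=-3.4702 |R|=2.6283  x_hi=-0.3496 |R|=0.7050
  mid=-1.90988 |R|=0.30723 →hi
  mid=-2.69002 |R|=0.86561 →hi
  mid=-3.08009 |R|=1.54338 →lo
  mid=-2.88506 |R|=1.16113 →lo
  mid=-2.78754 |R|=1.00339 →lo
  mid=-2.73878 |R|=0.93211 →hi
  mid=-2.76316 |R|=0.96714 →hi
  mid=-2.77535 |R|=0.98511 →hi
  ...
  [-2.78544,-2.78525] ⇒ x*=-2.7853
Interval (-2.7853, 0).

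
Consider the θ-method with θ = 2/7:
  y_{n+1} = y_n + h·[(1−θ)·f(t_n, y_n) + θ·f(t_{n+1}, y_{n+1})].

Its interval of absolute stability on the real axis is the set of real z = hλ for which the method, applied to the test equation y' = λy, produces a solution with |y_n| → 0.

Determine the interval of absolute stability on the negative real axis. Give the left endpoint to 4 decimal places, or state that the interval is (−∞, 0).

With y'=λy (z=hλ):
  y_{n+1} = y_n + z·[5/7·y_n + 2/7·y_{n+1}] ⇒ (1 − 2/7z)y_{n+1} = (1 + 5/7z)y_n
  Hence R(z) = (1 + 5/7z)/(1 − 2/7z).

Solve |R(x)|<1 on ℝ⁻.
x=-1.29: |R|=0.0574
R=−1: 1+5/7x = −1+2/7x ⇒ -3/7x=2 ⇒ x=2/(-3/7)=-4.6667
Confirm numerically:
  x=-4.466: |R|=0.96221 <1
  x=-3.760: |R|=0.81267 <1
  x=-3.531: |R|=0.75772 <1
  x=-2.473: |R|=0.44910 <1
  x=-4.856: |R|=1.03399 >1
  x=-4.745: |R|=1.01425 >1
So |R|<1 on (-4.6667, 0).

z∈(-4.6667,0).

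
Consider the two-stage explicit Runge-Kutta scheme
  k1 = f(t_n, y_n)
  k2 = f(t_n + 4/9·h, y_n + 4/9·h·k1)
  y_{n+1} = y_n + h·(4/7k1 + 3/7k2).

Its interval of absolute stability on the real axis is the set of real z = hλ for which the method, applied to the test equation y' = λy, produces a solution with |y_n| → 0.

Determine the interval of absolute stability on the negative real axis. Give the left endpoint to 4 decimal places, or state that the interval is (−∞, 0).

z∈(-5.2500,0).

Set f=λy, z=hλ:
  k1=λy_n ⇒ h·k1=z·y_n;  k2=λ(1+4/9z)y_n ⇒ h·k2=z(1+4/9z)y_n
  y_{n+1}/y_n = 1 + 4/7z + 3/7z(1+4/9z) = 1 + z + 4/21z²
  so R(z) = 1 + z + 4/21z².

Need |R(x)|<1, x<0.
x=-1.32: |R|=0.0119
R=1: x+4/21x²=0 ⇒ x=−21/4=-5.2500; min R=1−1/(4·4/21)=-0.3125>−1
Confirm numerically:
  x=-4.945: |R|=0.71272 <1
  x=-4.928: |R|=0.69775 <1
  x=-3.362: |R|=0.20904 <1
  x=-5.831: |R|=1.64530 >1
  x=-5.799: |R|=1.60641 >1
  x=-5.376: |R|=1.12902 >1
Interval (-5.2500, 0).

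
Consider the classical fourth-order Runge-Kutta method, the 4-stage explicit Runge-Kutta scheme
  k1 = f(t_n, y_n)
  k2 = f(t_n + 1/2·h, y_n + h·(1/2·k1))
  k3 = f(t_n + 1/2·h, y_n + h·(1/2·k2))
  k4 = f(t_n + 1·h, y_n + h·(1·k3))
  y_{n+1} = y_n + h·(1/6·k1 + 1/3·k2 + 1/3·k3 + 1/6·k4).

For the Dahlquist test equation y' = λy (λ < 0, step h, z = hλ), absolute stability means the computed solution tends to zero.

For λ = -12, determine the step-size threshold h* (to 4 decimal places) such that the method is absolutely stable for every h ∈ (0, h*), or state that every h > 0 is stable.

Test eqn y'=λy, z=hλ:
  order 4, 4-stage ⇒ R(z)=1+z+z^2/2+z^3/6+z^4/24
  (e.g. R(-0.58)=0.56040, |R|=0.56040)

Solve |R(x)|<1 on ℝ⁻.
x=-0.58: |R|=0.5604
|R(-1.86)|=0.2960 |R(-1.13)|=0.3359 |R(-0.8)|=0.4517
Bisect:
  x_lo=-3.6299 |R|=3.2208  x_hi=-0.3418 |R|=0.7105
  mid=-1.98589 |R|=0.32873 →hi
  mid=-2.80792 |R|=1.03465 →lo
  mid=-2.39690 |R|=0.55585 →hi
  mid=-2.60241 |R|=0.75751 →hi
  mid=-2.70516 |R|=0.88576 →hi
  mid=-2.75654 |R|=0.95751 →hi
  mid=-2.78223 |R|=0.99539 →hi
  mid=-2.79507 |R|=1.01484 →lo
  mid=-2.78865 |R|=1.00507 →lo
  ...
  [-2.78544,-2.78524] ⇒ x*=-2.7853
So |R|<1 on (-2.7853, 0).

(-2.7853,0); λ=-12 ⇒ h* = 0.2321.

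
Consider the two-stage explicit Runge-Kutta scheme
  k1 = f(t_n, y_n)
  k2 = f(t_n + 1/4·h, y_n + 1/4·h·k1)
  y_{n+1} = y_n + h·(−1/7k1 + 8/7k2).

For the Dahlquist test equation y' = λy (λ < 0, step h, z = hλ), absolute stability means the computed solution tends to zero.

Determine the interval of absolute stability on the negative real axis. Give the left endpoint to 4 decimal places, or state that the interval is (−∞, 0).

Set f=λy, z=hλ:
  k1=λy_n ⇒ h·k1=z·y_n;  k2=λ(1+1/4z)y_n ⇒ h·k2=z(1+1/4z)y_n
  y_{n+1}/y_n = 1 − 1/7z + 8/7z(1+1/4z) = 1 + z + 2/7z²
  ⇒ R(z) = 1 + z + 2/7z².

Boundary: |R(x)|=1, x<0.
x=-1.24: |R|=0.1993
R=1: x+2/7x²=0 ⇒ x=−7/2=-3.5000; min R=1−1/(4·2/7)=0.1250>−1
Confirm numerically:
  x=-2.889: |R|=0.49566 <1
  x=-2.646: |R|=0.35438 <1
  x=-2.489: |R|=0.28103 <1
  x=-4.087: |R|=1.68545 >1
  x=-3.841: |R|=1.37422 >1
Stable set (-3.5000, 0).

z∈(-3.5000,0).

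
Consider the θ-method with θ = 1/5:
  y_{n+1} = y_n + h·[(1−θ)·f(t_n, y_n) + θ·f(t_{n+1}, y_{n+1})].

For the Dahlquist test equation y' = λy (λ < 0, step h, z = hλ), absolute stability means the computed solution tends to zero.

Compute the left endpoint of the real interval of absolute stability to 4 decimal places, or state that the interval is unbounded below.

Set f=λy, z=hλ:
  y_{n+1} = y_n + z·[4/5·y_n + 1/5·y_{n+1}] ⇒ (1 − 1/5z)y_{n+1} = (1 + 4/5z)y_n
  Hence R(z) = (1 + 4/5z)/(1 − 1/5z).

Need |R(x)|<1, x<0.
x=-1.53: |R|=0.1715
R=−1: 1+4/5x = −1+1/5x ⇒ -3/5x=2 ⇒ x=2/(-3/5)=-3.3333
Confirm numerically:
  x=-3.229: |R|=0.96196 <1
  x=-2.814: |R|=0.80061 <1
  x=-1.993: |R|=0.42500 <1
  x=-3.697: |R|=1.12545 >1
  x=-3.646: |R|=1.10849 >1
  x=-3.442: |R|=1.03862 >1
Stable set (-3.3333, 0).

z* = -3.3333.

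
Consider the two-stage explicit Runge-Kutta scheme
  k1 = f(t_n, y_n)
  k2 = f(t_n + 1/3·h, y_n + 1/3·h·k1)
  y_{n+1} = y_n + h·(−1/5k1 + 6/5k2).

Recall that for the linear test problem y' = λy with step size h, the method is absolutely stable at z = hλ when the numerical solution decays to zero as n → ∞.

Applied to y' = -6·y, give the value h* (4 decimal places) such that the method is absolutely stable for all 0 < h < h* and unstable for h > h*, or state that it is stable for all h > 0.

(-2.5000,0); λ=-6 ⇒ h* = (5/2)/6 = 0.4167.

With y'=λy (z=hλ):
  k1=λy_n ⇒ h·k1=z·y_n;  k2=λ(1+1/3z)y_n ⇒ h·k2=z(1+1/3z)y_n
  y_{n+1}/y_n = 1 − 1/5z + 6/5z(1+1/3z) = 1 + z + 2/5z²
  Hence R(z) = 1 + z + 2/5z².

Solve |R(x)|<1 on ℝ⁻.
x=-1.73: |R|=0.4672
R=1: x+2/5x²=0 ⇒ x=−5/2=-2.5000; min R=1−1/(4·2/5)=0.3750>−1
Confirm numerically:
  x=-2.051: |R|=0.63164 <1
  x=-1.520: |R|=0.40416 <1
  x=-1.175: |R|=0.37725 <1
  x=-2.990: |R|=1.58604 >1
  x=-2.524: |R|=1.02423 >1
So |R|<1 on (-2.5000, 0).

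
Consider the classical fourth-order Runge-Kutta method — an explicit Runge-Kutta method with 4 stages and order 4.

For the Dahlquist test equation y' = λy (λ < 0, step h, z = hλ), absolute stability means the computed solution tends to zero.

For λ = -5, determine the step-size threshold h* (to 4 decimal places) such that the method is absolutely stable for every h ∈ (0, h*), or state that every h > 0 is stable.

Test eqn y'=λy, z=hλ:
  order 4, 4-stage ⇒ R(z)=1+z+z^2/2+z^3/6+z^4/24
  (e.g. R(-1.55)=0.27110, |R|=0.27110)

Find x<0 with |R(x)|<1.
x=-1.55: |R|=0.2711
|R(-2.18)|=0.4105 |R(-1.07)|=0.3529 |R(-0.98)|=0.3818
Bisect:
  x_lo=-3.1012 |R|=1.5906  x_hi=-0.2989 |R|=0.7416
  mid=-1.70009 |R|=0.27418 →hi
  mid=-2.40067 |R|=0.55895 →hi
  mid=-2.75095 |R|=0.94945 →hi
  mid=-2.92610 |R|=1.23389 →lo
  mid=-2.83853 |R|=1.08327 →lo
  mid=-2.79474 |R|=1.01434 →lo
  mid=-2.77285 |R|=0.98140 →hi
  mid=-2.78379 |R|=0.99774 →hi
  mid=-2.78927 |R|=1.00601 →lo
  mid=-2.78653 |R|=1.00187 →lo
  ...
  [-2.78533,-2.78516] ⇒ x*=-2.7853
So |R|<1 on (-2.7853, 0).

(-2.7853,0); λ=-5 ⇒ h* = 0.5571.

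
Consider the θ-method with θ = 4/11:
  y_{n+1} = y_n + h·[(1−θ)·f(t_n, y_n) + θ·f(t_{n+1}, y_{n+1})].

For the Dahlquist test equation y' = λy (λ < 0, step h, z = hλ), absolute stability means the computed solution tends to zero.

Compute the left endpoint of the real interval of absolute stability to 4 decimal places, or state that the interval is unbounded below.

left endpoint -7.3333.

With y'=λy (z=hλ):
  y_{n+1} = y_n + z·[7/11·y_n + 4/11·y_{n+1}] ⇒ (1 − 4/11z)y_{n+1} = (1 + 7/11z)y_n
  Hence R(z) = (1 + 7/11z)/(1 − 4/11z).

Solve |R(x)|<1 on ℝ⁻.
x=-1.25: |R|=0.1406
R=−1: 1+7/11x = −1+4/11x ⇒ -3/11x=2 ⇒ x=2/(-3/11)=-7.3333
Confirm numerically:
  x=-5.449: |R|=0.82763 <1
  x=-3.908: |R|=0.61415 <1
  x=-3.609: |R|=0.56074 <1
  x=-7.717: |R|=1.02749 >1
  x=-7.446: |R|=1.00829 >1
So |R|<1 on (-7.3333, 0).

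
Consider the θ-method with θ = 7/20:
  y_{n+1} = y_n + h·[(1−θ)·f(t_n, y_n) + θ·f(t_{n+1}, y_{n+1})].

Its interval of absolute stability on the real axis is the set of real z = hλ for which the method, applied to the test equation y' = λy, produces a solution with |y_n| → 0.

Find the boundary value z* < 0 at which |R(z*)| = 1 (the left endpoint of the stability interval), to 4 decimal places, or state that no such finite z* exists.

z* = -6.6667.

With y'=λy (z=hλ):
  y_{n+1} = y_n + z·[13/20·y_n + 7/20·y_{n+1}] ⇒ (1 − 7/20z)y_{n+1} = (1 + 13/20z)y_n
  R(z) = (1 + 13/20z)/(1 − 7/20z).

Find x<0 with |R(x)|<1.
x=-1.3: |R|=0.1065
R=−1: 1+13/20x = −1+7/20x ⇒ -3/10x=2 ⇒ x=2/(-3/10)=-6.6667
Confirm numerically:
  x=-5.745: |R|=0.90816 <1
  x=-5.420: |R|=0.87090 <1
  x=-4.667: |R|=0.77220 <1
  x=-3.376: |R|=0.54749 <1
  x=-7.180: |R|=1.04384 >1
  x=-7.122: |R|=1.03911 >1
  x=-6.877: |R|=1.01852 >1
So |R|<1 on (-6.6667, 0).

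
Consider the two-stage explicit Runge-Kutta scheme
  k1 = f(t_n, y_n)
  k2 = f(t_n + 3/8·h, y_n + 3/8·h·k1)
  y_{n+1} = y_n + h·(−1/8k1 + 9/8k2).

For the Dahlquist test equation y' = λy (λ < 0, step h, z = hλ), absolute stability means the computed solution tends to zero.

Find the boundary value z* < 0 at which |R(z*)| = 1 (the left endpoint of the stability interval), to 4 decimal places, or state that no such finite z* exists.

On y'=λy, z=hλ:
  k1=λy_n ⇒ h·k1=z·y_n;  k2=λ(1+3/8z)y_n ⇒ h·k2=z(1+3/8z)y_n
  y_{n+1}/y_n = 1 − 1/8z + 9/8z(1+3/8z) = 1 + z + 27/64z²
  ⇒ R(z) = 1 + z + 27/64z².

Need |R(x)|<1, x<0.
x=-1.18: |R|=0.4074
R=1: x+27/64x²=0 ⇒ x=−64/27=-2.3704; min R=1−1/(4·27/64)=0.4074>−1
Confirm numerically:
  x=-1.542: |R|=0.46112 <1
  x=-1.039: |R|=0.41642 <1
  x=-1.017: |R|=0.41934 <1
  x=-2.823: |R|=1.53906 >1
  x=-2.708: |R|=1.38572 >1
  x=-2.675: |R|=1.34378 >1
So |R|<1 on (-2.3704, 0).

left endpoint -2.3704.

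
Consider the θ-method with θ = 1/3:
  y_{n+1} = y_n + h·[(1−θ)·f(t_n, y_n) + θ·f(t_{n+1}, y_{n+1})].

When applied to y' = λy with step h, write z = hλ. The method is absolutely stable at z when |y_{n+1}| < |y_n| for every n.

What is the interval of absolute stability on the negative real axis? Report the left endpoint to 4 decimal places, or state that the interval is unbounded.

On y'=λy, z=hλ:
  y_{n+1} = y_n + z·[2/3·y_n + 1/3·y_{n+1}] ⇒ (1 − 1/3z)y_{n+1} = (1 + 2/3z)y_n
  so R(z) = (1 + 2/3z)/(1 − 1/3z).

Boundary: |R(x)|=1, x<0.
x=-0.3: |R|=0.7273
R=−1: 1+2/3x = −1+1/3x ⇒ -1/3x=2 ⇒ x=2/(-1/3)=-6.0000
Confirm numerically:
  x=-4.467: |R|=0.79470 <1
  x=-2.922: |R|=0.48024 <1
  x=-2.614: |R|=0.39686 <1
  x=-6.411: |R|=1.04367 >1
  x=-6.180: |R|=1.01961 >1
  x=-6.165: |R|=1.01800 >1
So |R|<1 on (-6.0000, 0).

(-6.0000, 0).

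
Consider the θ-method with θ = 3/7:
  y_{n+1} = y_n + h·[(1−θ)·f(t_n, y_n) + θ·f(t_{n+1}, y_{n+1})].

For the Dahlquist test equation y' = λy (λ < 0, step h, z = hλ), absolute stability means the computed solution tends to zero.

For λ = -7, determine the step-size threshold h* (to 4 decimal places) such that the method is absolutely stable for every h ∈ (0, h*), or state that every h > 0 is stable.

(-14.0000,0); λ=-7 ⇒ h* = (14)/7 = 2.0000.

With y'=λy (z=hλ):
  y_{n+1} = y_n + z·[4/7·y_n + 3/7·y_{n+1}] ⇒ (1 − 3/7z)y_{n+1} = (1 + 4/7z)y_n
  so R(z) = (1 + 4/7z)/(1 − 3/7z).

Solve |R(x)|<1 on ℝ⁻.
x=-1.41: |R|=0.1211
R=−1: 1+4/7x = −1+3/7x ⇒ -1/7x=2 ⇒ x=2/(-1/7)=-14.0000
Confirm numerically:
  x=-10.076: |R|=0.89460 <1
  x=-8.844: |R|=0.84624 <1
  x=-8.418: |R|=0.82694 <1
  x=-14.541: |R|=1.01069 >1
  x=-14.440: |R|=1.00874 >1
  x=-14.324: |R|=1.00648 >1
Stable set (-14.0000, 0).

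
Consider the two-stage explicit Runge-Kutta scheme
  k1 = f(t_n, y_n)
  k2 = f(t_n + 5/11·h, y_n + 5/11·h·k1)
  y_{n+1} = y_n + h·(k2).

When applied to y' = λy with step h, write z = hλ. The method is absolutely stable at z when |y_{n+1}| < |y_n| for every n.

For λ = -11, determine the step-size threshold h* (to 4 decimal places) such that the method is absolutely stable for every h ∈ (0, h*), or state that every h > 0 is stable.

(-2.2000,0); λ=-11 ⇒ h* = (11/5)/11 = 0.2000.

On y'=λy, z=hλ:
  k1=λy_n ⇒ h·k1=z·y_n;  k2=λ(1+5/11z)y_n ⇒ h·k2=z(1+5/11z)y_n
  y_{n+1}/y_n = 1 + z(1+5/11z) = 1 + z + 5/11z²
  R(z) = 1 + z + 5/11z².

Need |R(x)|<1, x<0.
x=-0.42: |R|=0.6602
R=1: x+5/11x²=0 ⇒ x=−11/5=-2.2000; min R=1−1/(4·5/11)=0.4500>−1
Confirm numerically:
  x=-2.150: |R|=0.95114 <1
  x=-1.071: |R|=0.45038 <1
  x=-0.952: |R|=0.45996 <1
  x=-0.941: |R|=0.46149 <1
  x=-2.473: |R|=1.30688 >1
  x=-2.441: |R|=1.26740 >1
So |R|<1 on (-2.2000, 0).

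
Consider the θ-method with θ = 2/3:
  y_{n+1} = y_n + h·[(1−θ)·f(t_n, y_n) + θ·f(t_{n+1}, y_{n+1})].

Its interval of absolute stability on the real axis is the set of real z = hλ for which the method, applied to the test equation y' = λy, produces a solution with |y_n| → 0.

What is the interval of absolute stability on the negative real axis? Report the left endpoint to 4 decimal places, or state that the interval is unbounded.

With y'=λy (z=hλ):
  y_{n+1} = y_n + z·[1/3·y_n + 2/3·y_{n+1}] ⇒ (1 − 2/3z)y_{n+1} = (1 + 1/3z)y_n
  so R(z) = (1 + 1/3z)/(1 − 2/3z).

Solve |R(x)|<1 on ℝ⁻.
x=-0.33: |R|=0.7295
x=-2: |R|=0.1429
x=-10: |R|=0.3043
x=-100: |R|=0.4778
θ=2/3≥1/2 ⇒ |1+1/3x|<|1−2/3x| ∀x<0 ⇒ interval (−∞,0).

unbounded; (−∞, 0).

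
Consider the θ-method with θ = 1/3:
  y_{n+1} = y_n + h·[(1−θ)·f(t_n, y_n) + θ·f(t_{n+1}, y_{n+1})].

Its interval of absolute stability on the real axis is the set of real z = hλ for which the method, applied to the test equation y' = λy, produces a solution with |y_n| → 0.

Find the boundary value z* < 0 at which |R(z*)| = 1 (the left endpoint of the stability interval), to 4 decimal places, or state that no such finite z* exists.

z* = -6.0000.

On y'=λy, z=hλ:
  y_{n+1} = y_n + z·[2/3·y_n + 1/3·y_{n+1}] ⇒ (1 − 1/3z)y_{n+1} = (1 + 2/3z)y_n
  R(z) = (1 + 2/3z)/(1 − 1/3z).

Solve |R(x)|<1 on ℝ⁻.
x=-1.16: |R|=0.1635
R=−1: 1+2/3x = −1+1/3x ⇒ -1/3x=2 ⇒ x=2/(-1/3)=-6.0000
Confirm numerically:
  x=-5.930: |R|=0.99216 <1
  x=-4.994: |R|=0.87416 <1
  x=-4.124: |R|=0.73666 <1
  x=-6.522: |R|=1.05482 >1
  x=-6.185: |R|=1.02014 >1
So |R|<1 on (-6.0000, 0).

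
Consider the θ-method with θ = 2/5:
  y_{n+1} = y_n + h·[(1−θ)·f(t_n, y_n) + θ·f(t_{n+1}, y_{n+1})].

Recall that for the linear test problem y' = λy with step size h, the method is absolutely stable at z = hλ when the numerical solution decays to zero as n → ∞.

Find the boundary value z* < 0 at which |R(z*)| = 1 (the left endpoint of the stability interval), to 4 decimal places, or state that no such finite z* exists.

z* = -10.0000.

With y'=λy (z=hλ):
  y_{n+1} = y_n + z·[3/5·y_n + 2/5·y_{n+1}] ⇒ (1 − 2/5z)y_{n+1} = (1 + 3/5z)y_n
  so R(z) = (1 + 3/5z)/(1 − 2/5z).

Solve |R(x)|<1 on ℝ⁻.
x=-1.76: |R|=0.0329
R=−1: 1+3/5x = −1+2/5x ⇒ -1/5x=2 ⇒ x=2/(-1/5)=-10.0000
Confirm numerically:
  x=-8.438: |R|=0.92860 <1
  x=-7.431: |R|=0.87066 <1
  x=-5.691: |R|=0.73697 <1
  x=-5.080: |R|=0.67546 <1
  x=-10.097: |R|=1.00385 >1
  x=-10.056: |R|=1.00223 >1
Interval (-10.0000, 0).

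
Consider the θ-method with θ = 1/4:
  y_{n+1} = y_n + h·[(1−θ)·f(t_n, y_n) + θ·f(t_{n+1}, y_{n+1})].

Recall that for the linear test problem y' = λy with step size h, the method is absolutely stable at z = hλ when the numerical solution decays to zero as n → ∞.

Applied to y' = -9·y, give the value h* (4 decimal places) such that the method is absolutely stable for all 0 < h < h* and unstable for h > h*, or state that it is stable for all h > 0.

(-4.0000,0); λ=-9 ⇒ h* = (4)/9 = 0.4444.

On y'=λy, z=hλ:
  y_{n+1} = y_n + z·[3/4·y_n + 1/4·y_{n+1}] ⇒ (1 − 1/4z)y_{n+1} = (1 + 3/4z)y_n
  R(z) = (1 + 3/4z)/(1 − 1/4z).

Need |R(x)|<1, x<0.
x=-0.35: |R|=0.6782
R=−1: 1+3/4x = −1+1/4x ⇒ -1/2x=2 ⇒ x=2/(-1/2)=-4.0000
Confirm numerically:
  x=-2.870: |R|=0.67103 <1
  x=-1.900: |R|=0.28814 <1
  x=-1.775: |R|=0.22944 <1
  x=-1.612: |R|=0.14897 <1
  x=-4.570: |R|=1.13302 >1
  x=-4.420: |R|=1.09976 >1
  x=-4.182: |R|=1.04449 >1
Interval (-4.0000, 0).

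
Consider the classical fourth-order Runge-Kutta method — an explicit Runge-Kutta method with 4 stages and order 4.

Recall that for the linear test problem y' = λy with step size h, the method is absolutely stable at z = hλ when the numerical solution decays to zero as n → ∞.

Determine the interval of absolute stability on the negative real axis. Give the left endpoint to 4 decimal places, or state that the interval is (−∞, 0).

(-2.7853, 0).

Set f=λy, z=hλ:
  order 4, 4-stage ⇒ R(z)=1+z+z^2/2+z^3/6+z^4/24
  (e.g. R(-0.98)=0.38177, |R|=0.38177)

Find x<0 with |R(x)|<1.
x=-0.98: |R|=0.3818
|R(-2.37)|=0.5343 |R(-1.88)|=0.3003 |R(-1.58)|=0.2705
Bisect:
  x_lo=-3.2782 |R|=2.0355  x_hi=-0.3605 |R|=0.6974
  mid=-1.81934 |R|=0.28849 →hi
  mid=-2.54876 |R|=0.69814 →hi
  mid=-2.91347 |R|=1.21108 →lo
  mid=-2.73111 |R|=0.92134 →hi
  mid=-2.82229 |R|=1.05723 →lo
  mid=-2.77670 |R|=0.98712 →hi
  mid=-2.79950 |R|=1.02162 →lo
  ...
  [-2.78543,-2.78525] ⇒ x*=-2.7853
Stable set (-2.7853, 0).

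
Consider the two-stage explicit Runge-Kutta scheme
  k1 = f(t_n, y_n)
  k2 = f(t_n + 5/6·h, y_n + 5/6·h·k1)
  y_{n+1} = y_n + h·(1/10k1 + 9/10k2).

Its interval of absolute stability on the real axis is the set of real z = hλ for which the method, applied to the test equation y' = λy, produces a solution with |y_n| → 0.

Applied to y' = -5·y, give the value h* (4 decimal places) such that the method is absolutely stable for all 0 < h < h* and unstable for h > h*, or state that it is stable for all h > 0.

(-1.3333,0); λ=-5 ⇒ h* = (4/3)/5 = 0.2667.

On y'=λy, z=hλ:
  k1=λy_n ⇒ h·k1=z·y_n;  k2=λ(1+5/6z)y_n ⇒ h·k2=z(1+5/6z)y_n
  y_{n+1}/y_n = 1 + 1/10z + 9/10z(1+5/6z) = 1 + z + 3/4z²
  so R(z) = 1 + z + 3/4z².

Find x<0 with |R(x)|<1.
x=-0.44: |R|=0.7052
R=1: x+3/4x²=0 ⇒ x=−4/3=-1.3333; min R=1−1/(4·3/4)=0.6667>−1
Confirm numerically:
  x=-1.200: |R|=0.88000 <1
  x=-1.034: |R|=0.76787 <1
  x=-0.840: |R|=0.68920 <1
  x=-0.763: |R|=0.67363 <1
  x=-1.735: |R|=1.52267 >1
  x=-1.677: |R|=1.43225 >1
  x=-1.530: |R|=1.22567 >1
Stable set (-1.3333, 0).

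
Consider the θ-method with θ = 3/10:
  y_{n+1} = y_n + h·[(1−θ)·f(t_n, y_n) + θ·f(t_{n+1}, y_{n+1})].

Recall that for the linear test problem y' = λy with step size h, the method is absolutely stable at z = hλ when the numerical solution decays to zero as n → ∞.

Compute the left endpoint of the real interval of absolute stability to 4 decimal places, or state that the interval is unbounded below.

left endpoint -5.0000.

On y'=λy, z=hλ:
  y_{n+1} = y_n + z·[7/10·y_n + 3/10·y_{n+1}] ⇒ (1 − 3/10z)y_{n+1} = (1 + 7/10z)y_n
  R(z) = (1 + 7/10z)/(1 − 3/10z).

Boundary: |R(x)|=1, x<0.
x=-0.86: |R|=0.3164
R=−1: 1+7/10x = −1+3/10x ⇒ -2/5x=2 ⇒ x=2/(-2/5)=-5.0000
Confirm numerically:
  x=-4.040: |R|=0.82640 <1
  x=-3.289: |R|=0.65551 <1
  x=-3.202: |R|=0.63317 <1
  x=-2.840: |R|=0.53348 <1
  x=-5.402: |R|=1.06136 >1
  x=-5.168: |R|=1.02635 >1
So |R|<1 on (-5.0000, 0).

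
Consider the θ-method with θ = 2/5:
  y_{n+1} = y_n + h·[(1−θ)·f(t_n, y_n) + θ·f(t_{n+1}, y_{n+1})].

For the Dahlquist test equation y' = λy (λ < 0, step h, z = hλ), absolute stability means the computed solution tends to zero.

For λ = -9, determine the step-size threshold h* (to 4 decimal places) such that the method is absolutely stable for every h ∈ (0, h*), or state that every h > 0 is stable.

(-10.0000,0); λ=-9 ⇒ h* = (10)/9 = 1.1111.

With y'=λy (z=hλ):
  y_{n+1} = y_n + z·[3/5·y_n + 2/5·y_{n+1}] ⇒ (1 − 2/5z)y_{n+1} = (1 + 3/5z)y_n
  R(z) = (1 + 3/5z)/(1 − 2/5z).

Solve |R(x)|<1 on ℝ⁻.
x=-0.87: |R|=0.3546
R=−1: 1+3/5x = −1+2/5x ⇒ -1/5x=2 ⇒ x=2/(-1/5)=-10.0000
Confirm numerically:
  x=-9.507: |R|=0.97947 <1
  x=-5.929: |R|=0.75851 <1
  x=-5.270: |R|=0.69562 <1
  x=-5.013: |R|=0.66811 <1
  x=-10.452: |R|=1.01745 >1
  x=-10.412: |R|=1.01595 >1
  x=-10.301: |R|=1.01176 >1
Stable set (-10.0000, 0).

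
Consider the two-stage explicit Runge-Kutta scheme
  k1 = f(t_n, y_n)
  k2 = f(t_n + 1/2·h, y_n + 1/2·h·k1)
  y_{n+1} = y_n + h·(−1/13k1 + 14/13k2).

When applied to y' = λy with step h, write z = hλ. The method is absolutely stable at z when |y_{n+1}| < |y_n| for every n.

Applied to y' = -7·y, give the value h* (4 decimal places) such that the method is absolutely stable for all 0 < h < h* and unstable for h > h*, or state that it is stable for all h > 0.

(-1.8571,0); λ=-7 ⇒ h* = (13/7)/7 = 0.2653.

With y'=λy (z=hλ):
  k1=λy_n ⇒ h·k1=z·y_n;  k2=λ(1+1/2z)y_n ⇒ h·k2=z(1+1/2z)y_n
  y_{n+1}/y_n = 1 − 1/13z + 14/13z(1+1/2z) = 1 + z + 7/13z²
  so R(z) = 1 + z + 7/13z².

Boundary: |R(x)|=1, x<0.
x=-1.39: |R|=0.6504
R=1: x+7/13x²=0 ⇒ x=−13/7=-1.8571; min R=1−1/(4·7/13)=0.5357>−1
Confirm numerically:
  x=-1.835: |R|=0.97812 <1
  x=-1.634: |R|=0.80367 <1
  x=-1.012: |R|=0.53946 <1
  x=-2.318: |R|=1.57522 >1
  x=-2.050: |R|=1.21288 >1
Stable set (-1.8571, 0).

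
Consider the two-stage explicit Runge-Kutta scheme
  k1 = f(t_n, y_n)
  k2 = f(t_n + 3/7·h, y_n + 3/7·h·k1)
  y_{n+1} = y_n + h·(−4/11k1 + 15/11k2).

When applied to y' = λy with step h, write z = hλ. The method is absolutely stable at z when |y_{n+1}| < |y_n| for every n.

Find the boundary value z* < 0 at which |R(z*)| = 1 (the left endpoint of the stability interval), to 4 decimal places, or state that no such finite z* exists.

On y'=λy, z=hλ:
  k1=λy_n ⇒ h·k1=z·y_n;  k2=λ(1+3/7z)y_n ⇒ h·k2=z(1+3/7z)y_n
  y_{n+1}/y_n = 1 − 4/11z + 15/11z(1+3/7z) = 1 + z + 45/77z²
  Hence R(z) = 1 + z + 45/77z².

Solve |R(x)|<1 on ℝ⁻.
x=-0.52: |R|=0.6380
R=1: x+45/77x²=0 ⇒ x=−77/45=-1.7111; min R=1−1/(4·45/77)=0.5722>−1
Confirm numerically:
  x=-1.421: |R|=0.75908 <1
  x=-1.034: |R|=0.59083 <1
  x=-0.855: |R|=0.57222 <1
  x=-2.277: |R|=1.75304 >1
  x=-2.173: |R|=1.58657 >1
  x=-1.772: |R|=1.06306 >1
Interval (-1.7111, 0).

left endpoint -1.7111.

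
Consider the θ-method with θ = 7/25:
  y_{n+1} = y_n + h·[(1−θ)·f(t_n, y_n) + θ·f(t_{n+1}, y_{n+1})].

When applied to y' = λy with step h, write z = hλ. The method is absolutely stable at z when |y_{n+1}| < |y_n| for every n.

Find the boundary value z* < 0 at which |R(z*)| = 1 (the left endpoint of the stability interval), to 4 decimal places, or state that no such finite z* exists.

Set f=λy, z=hλ:
  y_{n+1} = y_n + z·[18/25·y_n + 7/25·y_{n+1}] ⇒ (1 − 7/25z)y_{n+1} = (1 + 18/25z)y_n
  Hence R(z) = (1 + 18/25z)/(1 − 7/25z).

Boundary: |R(x)|=1, x<0.
x=-1.18: |R|=0.1130
R=−1: 1+18/25x = −1+7/25x ⇒ -11/25x=2 ⇒ x=2/(-11/25)=-4.5455
Confirm numerically:
  x=-4.495: |R|=0.99017 <1
  x=-4.354: |R|=0.96204 <1
  x=-3.926: |R|=0.87017 <1
  x=-1.952: |R|=0.26216 <1
  x=-4.884: |R|=1.06292 >1
  x=-4.704: |R|=1.03011 >1
  x=-4.594: |R|=1.00934 >1
Interval (-4.5455, 0).

left endpoint -4.5455.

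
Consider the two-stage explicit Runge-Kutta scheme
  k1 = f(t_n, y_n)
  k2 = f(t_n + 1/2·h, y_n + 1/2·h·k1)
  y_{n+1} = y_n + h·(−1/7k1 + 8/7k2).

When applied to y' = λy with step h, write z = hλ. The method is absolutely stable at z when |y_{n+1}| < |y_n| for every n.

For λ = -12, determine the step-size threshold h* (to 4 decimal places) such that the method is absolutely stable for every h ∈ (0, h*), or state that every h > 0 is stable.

(-1.7500,0); λ=-12 ⇒ h* = (7/4)/12 = 0.1458.

With y'=λy (z=hλ):
  k1=λy_n ⇒ h·k1=z·y_n;  k2=λ(1+1/2z)y_n ⇒ h·k2=z(1+1/2z)y_n
  y_{n+1}/y_n = 1 − 1/7z + 8/7z(1+1/2z) = 1 + z + 4/7z²
  R(z) = 1 + z + 4/7z².

Solve |R(x)|<1 on ℝ⁻.
x=-1.28: |R|=0.6562
R=1: x+4/7x²=0 ⇒ x=−7/4=-1.7500; min R=1−1/(4·4/7)=0.5625>−1
Confirm numerically:
  x=-1.282: |R|=0.65716 <1
  x=-1.098: |R|=0.59092 <1
  x=-1.004: |R|=0.57201 <1
  x=-0.918: |R|=0.56356 <1
  x=-1.881: |R|=1.14081 >1
  x=-1.861: |R|=1.11804 >1
  x=-1.854: |R|=1.11018 >1
Stable set (-1.7500, 0).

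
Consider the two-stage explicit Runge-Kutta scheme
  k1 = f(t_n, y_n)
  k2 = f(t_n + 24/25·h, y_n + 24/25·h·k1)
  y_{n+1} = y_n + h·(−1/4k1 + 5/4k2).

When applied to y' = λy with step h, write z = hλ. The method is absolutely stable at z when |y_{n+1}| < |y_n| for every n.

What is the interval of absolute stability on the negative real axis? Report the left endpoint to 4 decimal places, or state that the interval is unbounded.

z∈(-0.8333,0).

On y'=λy, z=hλ:
  k1=λy_n ⇒ h·k1=z·y_n;  k2=λ(1+24/25z)y_n ⇒ h·k2=z(1+24/25z)y_n
  y_{n+1}/y_n = 1 − 1/4z + 5/4z(1+24/25z) = 1 + z + 6/5z²
  ⇒ R(z) = 1 + z + 6/5z².

Solve |R(x)|<1 on ℝ⁻.
x=-1.02: |R|=1.2285
R=1: x+6/5x²=0 ⇒ x=−5/6=-0.8333; min R=1−1/(4·6/5)=0.7917>−1
Confirm numerically:
  x=-0.748: |R|=0.92340 <1
  x=-0.693: |R|=0.88330 <1
  x=-0.689: |R|=0.88067 <1
  x=-0.660: |R|=0.86272 <1
  x=-1.191: |R|=1.51118 >1
  x=-1.119: |R|=1.38359 >1
  x=-1.014: |R|=1.21984 >1
So |R|<1 on (-0.8333, 0).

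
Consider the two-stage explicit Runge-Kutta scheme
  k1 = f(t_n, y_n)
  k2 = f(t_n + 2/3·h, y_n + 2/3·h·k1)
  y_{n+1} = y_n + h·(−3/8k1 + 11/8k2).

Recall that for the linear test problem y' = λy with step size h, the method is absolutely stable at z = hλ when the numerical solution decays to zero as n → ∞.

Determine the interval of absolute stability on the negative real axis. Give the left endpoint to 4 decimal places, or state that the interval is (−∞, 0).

With y'=λy (z=hλ):
  k1=λy_n ⇒ h·k1=z·y_n;  k2=λ(1+2/3z)y_n ⇒ h·k2=z(1+2/3z)y_n
  y_{n+1}/y_n = 1 − 3/8z + 11/8z(1+2/3z) = 1 + z + 11/12z²
  so R(z) = 1 + z + 11/12z².

Need |R(x)|<1, x<0.
x=-0.41: |R|=0.7441
R=1: x+11/12x²=0 ⇒ x=−12/11=-1.0909; min R=1−1/(4·11/12)=0.7273>−1
Confirm numerically:
  x=-0.962: |R|=0.88632 <1
  x=-0.812: |R|=0.79240 <1
  x=-0.443: |R|=0.73689 <1
  x=-1.557: |R|=1.66523 >1
  x=-1.512: |R|=1.58363 >1
  x=-1.331: |R|=1.29293 >1
So |R|<1 on (-1.0909, 0).

z∈(-1.0909,0).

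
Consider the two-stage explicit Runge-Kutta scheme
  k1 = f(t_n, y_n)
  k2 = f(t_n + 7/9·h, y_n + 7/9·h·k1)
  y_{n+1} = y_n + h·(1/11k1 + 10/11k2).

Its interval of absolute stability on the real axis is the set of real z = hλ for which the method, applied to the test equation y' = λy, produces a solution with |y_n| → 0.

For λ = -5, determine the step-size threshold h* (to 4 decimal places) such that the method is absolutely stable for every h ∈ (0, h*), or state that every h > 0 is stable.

Set f=λy, z=hλ:
  k1=λy_n ⇒ h·k1=z·y_n;  k2=λ(1+7/9z)y_n ⇒ h·k2=z(1+7/9z)y_n
  y_{n+1}/y_n = 1 + 1/11z + 10/11z(1+7/9z) = 1 + z + 70/99z²
  ⇒ R(z) = 1 + z + 70/99z².

Need |R(x)|<1, x<0.
x=-1.27: |R|=0.8704
R=1: x+70/99x²=0 ⇒ x=−99/70=-1.4143; min R=1−1/(4·70/99)=0.6464>−1
Confirm numerically:
  x=-1.289: |R|=0.88581 <1
  x=-1.142: |R|=0.78014 <1
  x=-0.624: |R|=0.65132 <1
  x=-1.970: |R|=1.77407 >1
  x=-1.824: |R|=1.52841 >1
  x=-1.744: |R|=1.40658 >1
Interval (-1.4143, 0).

(-1.4143,0); λ=-5 ⇒ h* = (99/70)/5 = 0.2829.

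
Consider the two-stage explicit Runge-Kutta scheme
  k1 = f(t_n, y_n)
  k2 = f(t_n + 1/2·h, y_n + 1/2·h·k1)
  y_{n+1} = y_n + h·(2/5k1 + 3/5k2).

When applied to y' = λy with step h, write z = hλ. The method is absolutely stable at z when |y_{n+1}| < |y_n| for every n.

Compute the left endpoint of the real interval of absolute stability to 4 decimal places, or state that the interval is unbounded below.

left endpoint -3.3333.

Test eqn y'=λy, z=hλ:
  k1=λy_n ⇒ h·k1=z·y_n;  k2=λ(1+1/2z)y_n ⇒ h·k2=z(1+1/2z)y_n
  y_{n+1}/y_n = 1 + 2/5z + 3/5z(1+1/2z) = 1 + z + 3/10z²
  ⇒ R(z) = 1 + z + 3/10z².

Boundary: |R(x)|=1, x<0.
x=-0.91: |R|=0.3384
R=1: x+3/10x²=0 ⇒ x=−10/3=-3.3333; min R=1−1/(4·3/10)=0.1667>−1
Confirm numerically:
  x=-3.038: |R|=0.73083 <1
  x=-2.866: |R|=0.59819 <1
  x=-1.581: |R|=0.16887 <1
  x=-3.666: |R|=1.36587 >1
  x=-3.472: |R|=1.14444 >1
  x=-3.383: |R|=1.05041 >1
So |R|<1 on (-3.3333, 0).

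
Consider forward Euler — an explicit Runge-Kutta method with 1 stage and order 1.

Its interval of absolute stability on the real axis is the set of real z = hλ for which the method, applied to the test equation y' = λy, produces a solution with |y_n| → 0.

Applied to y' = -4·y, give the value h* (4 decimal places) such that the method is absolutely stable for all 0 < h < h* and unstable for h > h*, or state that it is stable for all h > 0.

On y'=λy, z=hλ:
  order 1, 1-stage ⇒ R(z)=1+z
  (e.g. R(-0.7)=0.30000, |R|=0.30000)

Need |R(x)|<1, x<0.
x=-0.7: |R|=0.3000
|R(-1.68)|=0.6800 |R(-1.36)|=0.3600 |R(-0.98)|=0.0200
Bisect:
  x_lo=-2.8277 |R|=1.8277  x_hi=-0.3285 |R|=0.6715
  mid=-1.57810 |R|=0.57810 →hi
  mid=-2.20292 |R|=1.20292 →lo
  mid=-1.89051 |R|=0.89051 →hi
  mid=-2.04671 |R|=1.04671 →lo
  mid=-1.96861 |R|=0.96861 →hi
  mid=-2.00766 |R|=1.00766 →lo
  mid=-1.98814 |R|=0.98814 →hi
  mid=-1.99790 |R|=0.99790 →hi
  ...
  [-2.00003,-1.99988] ⇒ x*=-2.0000
Stable set (-2.0000, 0).

(-2.0000,0); λ=-4 ⇒ h* = 0.5000.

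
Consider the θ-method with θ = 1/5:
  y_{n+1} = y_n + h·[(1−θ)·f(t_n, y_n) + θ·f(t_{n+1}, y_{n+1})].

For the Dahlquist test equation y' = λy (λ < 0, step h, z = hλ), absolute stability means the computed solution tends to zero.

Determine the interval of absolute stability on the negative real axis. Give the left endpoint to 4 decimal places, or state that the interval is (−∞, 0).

(-3.3333, 0).

Test eqn y'=λy, z=hλ:
  y_{n+1} = y_n + z·[4/5·y_n + 1/5·y_{n+1}] ⇒ (1 − 1/5z)y_{n+1} = (1 + 4/5z)y_n
  so R(z) = (1 + 4/5z)/(1 − 1/5z).

Boundary: |R(x)|=1, x<0.
x=-0.61: |R|=0.4563
R=−1: 1+4/5x = −1+1/5x ⇒ -3/5x=2 ⇒ x=2/(-3/5)=-3.3333
Confirm numerically:
  x=-2.575: |R|=0.69967 <1
  x=-2.386: |R|=0.61522 <1
  x=-2.381: |R|=0.61293 <1
  x=-3.700: |R|=1.12644 >1
  x=-3.374: |R|=1.01457 >1
So |R|<1 on (-3.3333, 0).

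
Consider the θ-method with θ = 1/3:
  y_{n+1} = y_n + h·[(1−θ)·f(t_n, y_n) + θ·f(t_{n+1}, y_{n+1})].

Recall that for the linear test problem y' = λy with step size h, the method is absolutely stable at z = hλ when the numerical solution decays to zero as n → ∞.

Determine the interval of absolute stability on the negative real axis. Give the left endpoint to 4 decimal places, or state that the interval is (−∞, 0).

With y'=λy (z=hλ):
  y_{n+1} = y_n + z·[2/3·y_n + 1/3·y_{n+1}] ⇒ (1 − 1/3z)y_{n+1} = (1 + 2/3z)y_n
  R(z) = (1 + 2/3z)/(1 − 1/3z).

Boundary: |R(x)|=1, x<0.
x=-0.9: |R|=0.3077
R=−1: 1+2/3x = −1+1/3x ⇒ -1/3x=2 ⇒ x=2/(-1/3)=-6.0000
Confirm numerically:
  x=-5.773: |R|=0.97413 <1
  x=-2.891: |R|=0.47225 <1
  x=-2.646: |R|=0.40595 <1
  x=-2.459: |R|=0.35135 <1
  x=-6.433: |R|=1.04590 >1
  x=-6.155: |R|=1.01693 >1
So |R|<1 on (-6.0000, 0).

z∈(-6.0000,0).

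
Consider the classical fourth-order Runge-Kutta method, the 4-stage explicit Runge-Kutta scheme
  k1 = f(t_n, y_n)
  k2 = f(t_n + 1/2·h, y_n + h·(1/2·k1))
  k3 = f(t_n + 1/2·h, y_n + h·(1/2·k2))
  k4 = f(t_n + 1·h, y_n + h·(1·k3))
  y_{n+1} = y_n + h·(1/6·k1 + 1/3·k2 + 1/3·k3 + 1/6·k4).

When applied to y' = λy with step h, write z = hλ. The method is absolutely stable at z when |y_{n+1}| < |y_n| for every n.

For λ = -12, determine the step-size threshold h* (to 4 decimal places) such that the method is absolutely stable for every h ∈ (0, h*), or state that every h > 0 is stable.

Test eqn y'=λy, z=hλ:
  order 4, 4-stage ⇒ R(z)=1+z+z^2/2+z^3/6+z^4/24
  (e.g. R(-1.33)=0.29272, |R|=0.29272)

Find x<0 with |R(x)|<1.
x=-1.33: |R|=0.2927
|R(-2.63)|=0.7900 |R(-1.78)|=0.2825 |R(-1.69)|=0.2735
Bisect:
  x_lo=-3.3667 |R|=2.2936  x_hi=-0.1162 |R|=0.8903
  mid=-1.74146 |R|=0.27788 →hi
  mid=-2.55408 |R|=0.70380 →hi
  mid=-2.96038 |R|=1.29771 →lo
  mid=-2.75723 |R|=0.95851 →hi
  mid=-2.85881 |R|=1.11661 →lo
  mid=-2.80802 |R|=1.03481 →lo
  mid=-2.78262 |R|=0.99598 →hi
  mid=-2.79532 |R|=1.01522 →lo
  ...
  [-2.78540,-2.78520] ⇒ x*=-2.7853
Interval (-2.7853, 0).

(-2.7853,0); λ=-12 ⇒ h* = 0.2321.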